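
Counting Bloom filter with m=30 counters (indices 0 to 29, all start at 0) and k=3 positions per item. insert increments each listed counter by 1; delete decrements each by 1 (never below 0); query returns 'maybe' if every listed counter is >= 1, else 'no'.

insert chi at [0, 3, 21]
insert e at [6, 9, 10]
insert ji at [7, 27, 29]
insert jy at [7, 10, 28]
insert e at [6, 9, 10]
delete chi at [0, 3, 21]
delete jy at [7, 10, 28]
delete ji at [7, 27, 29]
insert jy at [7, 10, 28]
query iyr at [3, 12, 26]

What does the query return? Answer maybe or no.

Answer: no

Derivation:
Step 1: insert chi at [0, 3, 21] -> counters=[1,0,0,1,0,0,0,0,0,0,0,0,0,0,0,0,0,0,0,0,0,1,0,0,0,0,0,0,0,0]
Step 2: insert e at [6, 9, 10] -> counters=[1,0,0,1,0,0,1,0,0,1,1,0,0,0,0,0,0,0,0,0,0,1,0,0,0,0,0,0,0,0]
Step 3: insert ji at [7, 27, 29] -> counters=[1,0,0,1,0,0,1,1,0,1,1,0,0,0,0,0,0,0,0,0,0,1,0,0,0,0,0,1,0,1]
Step 4: insert jy at [7, 10, 28] -> counters=[1,0,0,1,0,0,1,2,0,1,2,0,0,0,0,0,0,0,0,0,0,1,0,0,0,0,0,1,1,1]
Step 5: insert e at [6, 9, 10] -> counters=[1,0,0,1,0,0,2,2,0,2,3,0,0,0,0,0,0,0,0,0,0,1,0,0,0,0,0,1,1,1]
Step 6: delete chi at [0, 3, 21] -> counters=[0,0,0,0,0,0,2,2,0,2,3,0,0,0,0,0,0,0,0,0,0,0,0,0,0,0,0,1,1,1]
Step 7: delete jy at [7, 10, 28] -> counters=[0,0,0,0,0,0,2,1,0,2,2,0,0,0,0,0,0,0,0,0,0,0,0,0,0,0,0,1,0,1]
Step 8: delete ji at [7, 27, 29] -> counters=[0,0,0,0,0,0,2,0,0,2,2,0,0,0,0,0,0,0,0,0,0,0,0,0,0,0,0,0,0,0]
Step 9: insert jy at [7, 10, 28] -> counters=[0,0,0,0,0,0,2,1,0,2,3,0,0,0,0,0,0,0,0,0,0,0,0,0,0,0,0,0,1,0]
Query iyr: check counters[3]=0 counters[12]=0 counters[26]=0 -> no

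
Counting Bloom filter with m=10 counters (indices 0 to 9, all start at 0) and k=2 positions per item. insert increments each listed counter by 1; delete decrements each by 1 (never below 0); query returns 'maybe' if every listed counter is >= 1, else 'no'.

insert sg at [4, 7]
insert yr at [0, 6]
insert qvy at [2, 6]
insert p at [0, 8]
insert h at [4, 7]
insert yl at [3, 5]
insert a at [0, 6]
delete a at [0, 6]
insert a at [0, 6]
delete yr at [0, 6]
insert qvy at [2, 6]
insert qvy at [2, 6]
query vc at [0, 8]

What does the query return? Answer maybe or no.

Step 1: insert sg at [4, 7] -> counters=[0,0,0,0,1,0,0,1,0,0]
Step 2: insert yr at [0, 6] -> counters=[1,0,0,0,1,0,1,1,0,0]
Step 3: insert qvy at [2, 6] -> counters=[1,0,1,0,1,0,2,1,0,0]
Step 4: insert p at [0, 8] -> counters=[2,0,1,0,1,0,2,1,1,0]
Step 5: insert h at [4, 7] -> counters=[2,0,1,0,2,0,2,2,1,0]
Step 6: insert yl at [3, 5] -> counters=[2,0,1,1,2,1,2,2,1,0]
Step 7: insert a at [0, 6] -> counters=[3,0,1,1,2,1,3,2,1,0]
Step 8: delete a at [0, 6] -> counters=[2,0,1,1,2,1,2,2,1,0]
Step 9: insert a at [0, 6] -> counters=[3,0,1,1,2,1,3,2,1,0]
Step 10: delete yr at [0, 6] -> counters=[2,0,1,1,2,1,2,2,1,0]
Step 11: insert qvy at [2, 6] -> counters=[2,0,2,1,2,1,3,2,1,0]
Step 12: insert qvy at [2, 6] -> counters=[2,0,3,1,2,1,4,2,1,0]
Query vc: check counters[0]=2 counters[8]=1 -> maybe

Answer: maybe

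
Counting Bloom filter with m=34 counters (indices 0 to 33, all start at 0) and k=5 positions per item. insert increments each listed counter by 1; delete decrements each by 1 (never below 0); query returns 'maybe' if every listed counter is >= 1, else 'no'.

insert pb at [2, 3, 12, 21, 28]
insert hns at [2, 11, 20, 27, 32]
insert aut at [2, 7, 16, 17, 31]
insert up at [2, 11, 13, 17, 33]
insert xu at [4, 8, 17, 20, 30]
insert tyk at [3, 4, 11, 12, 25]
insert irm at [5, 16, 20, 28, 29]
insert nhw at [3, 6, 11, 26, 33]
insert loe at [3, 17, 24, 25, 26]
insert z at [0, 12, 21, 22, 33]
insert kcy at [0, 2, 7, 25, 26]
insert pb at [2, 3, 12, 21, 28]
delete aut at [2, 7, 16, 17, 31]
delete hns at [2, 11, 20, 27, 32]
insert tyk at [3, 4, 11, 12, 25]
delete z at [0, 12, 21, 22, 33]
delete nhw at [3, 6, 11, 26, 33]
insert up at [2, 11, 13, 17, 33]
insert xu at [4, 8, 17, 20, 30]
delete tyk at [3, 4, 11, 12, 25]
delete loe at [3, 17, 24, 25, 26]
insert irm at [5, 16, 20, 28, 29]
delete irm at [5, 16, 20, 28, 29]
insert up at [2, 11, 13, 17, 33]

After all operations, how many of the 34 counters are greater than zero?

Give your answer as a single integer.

Step 1: insert pb at [2, 3, 12, 21, 28] -> counters=[0,0,1,1,0,0,0,0,0,0,0,0,1,0,0,0,0,0,0,0,0,1,0,0,0,0,0,0,1,0,0,0,0,0]
Step 2: insert hns at [2, 11, 20, 27, 32] -> counters=[0,0,2,1,0,0,0,0,0,0,0,1,1,0,0,0,0,0,0,0,1,1,0,0,0,0,0,1,1,0,0,0,1,0]
Step 3: insert aut at [2, 7, 16, 17, 31] -> counters=[0,0,3,1,0,0,0,1,0,0,0,1,1,0,0,0,1,1,0,0,1,1,0,0,0,0,0,1,1,0,0,1,1,0]
Step 4: insert up at [2, 11, 13, 17, 33] -> counters=[0,0,4,1,0,0,0,1,0,0,0,2,1,1,0,0,1,2,0,0,1,1,0,0,0,0,0,1,1,0,0,1,1,1]
Step 5: insert xu at [4, 8, 17, 20, 30] -> counters=[0,0,4,1,1,0,0,1,1,0,0,2,1,1,0,0,1,3,0,0,2,1,0,0,0,0,0,1,1,0,1,1,1,1]
Step 6: insert tyk at [3, 4, 11, 12, 25] -> counters=[0,0,4,2,2,0,0,1,1,0,0,3,2,1,0,0,1,3,0,0,2,1,0,0,0,1,0,1,1,0,1,1,1,1]
Step 7: insert irm at [5, 16, 20, 28, 29] -> counters=[0,0,4,2,2,1,0,1,1,0,0,3,2,1,0,0,2,3,0,0,3,1,0,0,0,1,0,1,2,1,1,1,1,1]
Step 8: insert nhw at [3, 6, 11, 26, 33] -> counters=[0,0,4,3,2,1,1,1,1,0,0,4,2,1,0,0,2,3,0,0,3,1,0,0,0,1,1,1,2,1,1,1,1,2]
Step 9: insert loe at [3, 17, 24, 25, 26] -> counters=[0,0,4,4,2,1,1,1,1,0,0,4,2,1,0,0,2,4,0,0,3,1,0,0,1,2,2,1,2,1,1,1,1,2]
Step 10: insert z at [0, 12, 21, 22, 33] -> counters=[1,0,4,4,2,1,1,1,1,0,0,4,3,1,0,0,2,4,0,0,3,2,1,0,1,2,2,1,2,1,1,1,1,3]
Step 11: insert kcy at [0, 2, 7, 25, 26] -> counters=[2,0,5,4,2,1,1,2,1,0,0,4,3,1,0,0,2,4,0,0,3,2,1,0,1,3,3,1,2,1,1,1,1,3]
Step 12: insert pb at [2, 3, 12, 21, 28] -> counters=[2,0,6,5,2,1,1,2,1,0,0,4,4,1,0,0,2,4,0,0,3,3,1,0,1,3,3,1,3,1,1,1,1,3]
Step 13: delete aut at [2, 7, 16, 17, 31] -> counters=[2,0,5,5,2,1,1,1,1,0,0,4,4,1,0,0,1,3,0,0,3,3,1,0,1,3,3,1,3,1,1,0,1,3]
Step 14: delete hns at [2, 11, 20, 27, 32] -> counters=[2,0,4,5,2,1,1,1,1,0,0,3,4,1,0,0,1,3,0,0,2,3,1,0,1,3,3,0,3,1,1,0,0,3]
Step 15: insert tyk at [3, 4, 11, 12, 25] -> counters=[2,0,4,6,3,1,1,1,1,0,0,4,5,1,0,0,1,3,0,0,2,3,1,0,1,4,3,0,3,1,1,0,0,3]
Step 16: delete z at [0, 12, 21, 22, 33] -> counters=[1,0,4,6,3,1,1,1,1,0,0,4,4,1,0,0,1,3,0,0,2,2,0,0,1,4,3,0,3,1,1,0,0,2]
Step 17: delete nhw at [3, 6, 11, 26, 33] -> counters=[1,0,4,5,3,1,0,1,1,0,0,3,4,1,0,0,1,3,0,0,2,2,0,0,1,4,2,0,3,1,1,0,0,1]
Step 18: insert up at [2, 11, 13, 17, 33] -> counters=[1,0,5,5,3,1,0,1,1,0,0,4,4,2,0,0,1,4,0,0,2,2,0,0,1,4,2,0,3,1,1,0,0,2]
Step 19: insert xu at [4, 8, 17, 20, 30] -> counters=[1,0,5,5,4,1,0,1,2,0,0,4,4,2,0,0,1,5,0,0,3,2,0,0,1,4,2,0,3,1,2,0,0,2]
Step 20: delete tyk at [3, 4, 11, 12, 25] -> counters=[1,0,5,4,3,1,0,1,2,0,0,3,3,2,0,0,1,5,0,0,3,2,0,0,1,3,2,0,3,1,2,0,0,2]
Step 21: delete loe at [3, 17, 24, 25, 26] -> counters=[1,0,5,3,3,1,0,1,2,0,0,3,3,2,0,0,1,4,0,0,3,2,0,0,0,2,1,0,3,1,2,0,0,2]
Step 22: insert irm at [5, 16, 20, 28, 29] -> counters=[1,0,5,3,3,2,0,1,2,0,0,3,3,2,0,0,2,4,0,0,4,2,0,0,0,2,1,0,4,2,2,0,0,2]
Step 23: delete irm at [5, 16, 20, 28, 29] -> counters=[1,0,5,3,3,1,0,1,2,0,0,3,3,2,0,0,1,4,0,0,3,2,0,0,0,2,1,0,3,1,2,0,0,2]
Step 24: insert up at [2, 11, 13, 17, 33] -> counters=[1,0,6,3,3,1,0,1,2,0,0,4,3,3,0,0,1,5,0,0,3,2,0,0,0,2,1,0,3,1,2,0,0,3]
Final counters=[1,0,6,3,3,1,0,1,2,0,0,4,3,3,0,0,1,5,0,0,3,2,0,0,0,2,1,0,3,1,2,0,0,3] -> 20 nonzero

Answer: 20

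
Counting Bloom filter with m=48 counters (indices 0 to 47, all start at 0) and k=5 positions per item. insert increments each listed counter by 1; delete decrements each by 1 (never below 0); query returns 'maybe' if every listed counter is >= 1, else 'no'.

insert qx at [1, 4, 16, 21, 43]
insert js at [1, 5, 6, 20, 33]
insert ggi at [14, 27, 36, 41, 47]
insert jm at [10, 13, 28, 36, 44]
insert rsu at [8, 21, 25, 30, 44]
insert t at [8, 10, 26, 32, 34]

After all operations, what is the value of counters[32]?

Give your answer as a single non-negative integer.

Answer: 1

Derivation:
Step 1: insert qx at [1, 4, 16, 21, 43] -> counters=[0,1,0,0,1,0,0,0,0,0,0,0,0,0,0,0,1,0,0,0,0,1,0,0,0,0,0,0,0,0,0,0,0,0,0,0,0,0,0,0,0,0,0,1,0,0,0,0]
Step 2: insert js at [1, 5, 6, 20, 33] -> counters=[0,2,0,0,1,1,1,0,0,0,0,0,0,0,0,0,1,0,0,0,1,1,0,0,0,0,0,0,0,0,0,0,0,1,0,0,0,0,0,0,0,0,0,1,0,0,0,0]
Step 3: insert ggi at [14, 27, 36, 41, 47] -> counters=[0,2,0,0,1,1,1,0,0,0,0,0,0,0,1,0,1,0,0,0,1,1,0,0,0,0,0,1,0,0,0,0,0,1,0,0,1,0,0,0,0,1,0,1,0,0,0,1]
Step 4: insert jm at [10, 13, 28, 36, 44] -> counters=[0,2,0,0,1,1,1,0,0,0,1,0,0,1,1,0,1,0,0,0,1,1,0,0,0,0,0,1,1,0,0,0,0,1,0,0,2,0,0,0,0,1,0,1,1,0,0,1]
Step 5: insert rsu at [8, 21, 25, 30, 44] -> counters=[0,2,0,0,1,1,1,0,1,0,1,0,0,1,1,0,1,0,0,0,1,2,0,0,0,1,0,1,1,0,1,0,0,1,0,0,2,0,0,0,0,1,0,1,2,0,0,1]
Step 6: insert t at [8, 10, 26, 32, 34] -> counters=[0,2,0,0,1,1,1,0,2,0,2,0,0,1,1,0,1,0,0,0,1,2,0,0,0,1,1,1,1,0,1,0,1,1,1,0,2,0,0,0,0,1,0,1,2,0,0,1]
Final counters=[0,2,0,0,1,1,1,0,2,0,2,0,0,1,1,0,1,0,0,0,1,2,0,0,0,1,1,1,1,0,1,0,1,1,1,0,2,0,0,0,0,1,0,1,2,0,0,1] -> counters[32]=1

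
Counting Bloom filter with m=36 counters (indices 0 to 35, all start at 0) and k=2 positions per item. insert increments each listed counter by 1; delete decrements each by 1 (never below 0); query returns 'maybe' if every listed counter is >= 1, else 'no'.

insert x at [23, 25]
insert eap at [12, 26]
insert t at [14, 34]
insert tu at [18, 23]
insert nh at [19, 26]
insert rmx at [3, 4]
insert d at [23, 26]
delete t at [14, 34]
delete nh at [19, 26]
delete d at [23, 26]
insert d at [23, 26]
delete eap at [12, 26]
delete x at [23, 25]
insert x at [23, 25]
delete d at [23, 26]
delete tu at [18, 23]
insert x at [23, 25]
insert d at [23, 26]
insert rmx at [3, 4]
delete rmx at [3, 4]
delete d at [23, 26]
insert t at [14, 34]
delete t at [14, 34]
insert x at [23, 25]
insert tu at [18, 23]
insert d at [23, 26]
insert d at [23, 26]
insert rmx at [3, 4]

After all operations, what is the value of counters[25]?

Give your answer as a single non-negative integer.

Answer: 3

Derivation:
Step 1: insert x at [23, 25] -> counters=[0,0,0,0,0,0,0,0,0,0,0,0,0,0,0,0,0,0,0,0,0,0,0,1,0,1,0,0,0,0,0,0,0,0,0,0]
Step 2: insert eap at [12, 26] -> counters=[0,0,0,0,0,0,0,0,0,0,0,0,1,0,0,0,0,0,0,0,0,0,0,1,0,1,1,0,0,0,0,0,0,0,0,0]
Step 3: insert t at [14, 34] -> counters=[0,0,0,0,0,0,0,0,0,0,0,0,1,0,1,0,0,0,0,0,0,0,0,1,0,1,1,0,0,0,0,0,0,0,1,0]
Step 4: insert tu at [18, 23] -> counters=[0,0,0,0,0,0,0,0,0,0,0,0,1,0,1,0,0,0,1,0,0,0,0,2,0,1,1,0,0,0,0,0,0,0,1,0]
Step 5: insert nh at [19, 26] -> counters=[0,0,0,0,0,0,0,0,0,0,0,0,1,0,1,0,0,0,1,1,0,0,0,2,0,1,2,0,0,0,0,0,0,0,1,0]
Step 6: insert rmx at [3, 4] -> counters=[0,0,0,1,1,0,0,0,0,0,0,0,1,0,1,0,0,0,1,1,0,0,0,2,0,1,2,0,0,0,0,0,0,0,1,0]
Step 7: insert d at [23, 26] -> counters=[0,0,0,1,1,0,0,0,0,0,0,0,1,0,1,0,0,0,1,1,0,0,0,3,0,1,3,0,0,0,0,0,0,0,1,0]
Step 8: delete t at [14, 34] -> counters=[0,0,0,1,1,0,0,0,0,0,0,0,1,0,0,0,0,0,1,1,0,0,0,3,0,1,3,0,0,0,0,0,0,0,0,0]
Step 9: delete nh at [19, 26] -> counters=[0,0,0,1,1,0,0,0,0,0,0,0,1,0,0,0,0,0,1,0,0,0,0,3,0,1,2,0,0,0,0,0,0,0,0,0]
Step 10: delete d at [23, 26] -> counters=[0,0,0,1,1,0,0,0,0,0,0,0,1,0,0,0,0,0,1,0,0,0,0,2,0,1,1,0,0,0,0,0,0,0,0,0]
Step 11: insert d at [23, 26] -> counters=[0,0,0,1,1,0,0,0,0,0,0,0,1,0,0,0,0,0,1,0,0,0,0,3,0,1,2,0,0,0,0,0,0,0,0,0]
Step 12: delete eap at [12, 26] -> counters=[0,0,0,1,1,0,0,0,0,0,0,0,0,0,0,0,0,0,1,0,0,0,0,3,0,1,1,0,0,0,0,0,0,0,0,0]
Step 13: delete x at [23, 25] -> counters=[0,0,0,1,1,0,0,0,0,0,0,0,0,0,0,0,0,0,1,0,0,0,0,2,0,0,1,0,0,0,0,0,0,0,0,0]
Step 14: insert x at [23, 25] -> counters=[0,0,0,1,1,0,0,0,0,0,0,0,0,0,0,0,0,0,1,0,0,0,0,3,0,1,1,0,0,0,0,0,0,0,0,0]
Step 15: delete d at [23, 26] -> counters=[0,0,0,1,1,0,0,0,0,0,0,0,0,0,0,0,0,0,1,0,0,0,0,2,0,1,0,0,0,0,0,0,0,0,0,0]
Step 16: delete tu at [18, 23] -> counters=[0,0,0,1,1,0,0,0,0,0,0,0,0,0,0,0,0,0,0,0,0,0,0,1,0,1,0,0,0,0,0,0,0,0,0,0]
Step 17: insert x at [23, 25] -> counters=[0,0,0,1,1,0,0,0,0,0,0,0,0,0,0,0,0,0,0,0,0,0,0,2,0,2,0,0,0,0,0,0,0,0,0,0]
Step 18: insert d at [23, 26] -> counters=[0,0,0,1,1,0,0,0,0,0,0,0,0,0,0,0,0,0,0,0,0,0,0,3,0,2,1,0,0,0,0,0,0,0,0,0]
Step 19: insert rmx at [3, 4] -> counters=[0,0,0,2,2,0,0,0,0,0,0,0,0,0,0,0,0,0,0,0,0,0,0,3,0,2,1,0,0,0,0,0,0,0,0,0]
Step 20: delete rmx at [3, 4] -> counters=[0,0,0,1,1,0,0,0,0,0,0,0,0,0,0,0,0,0,0,0,0,0,0,3,0,2,1,0,0,0,0,0,0,0,0,0]
Step 21: delete d at [23, 26] -> counters=[0,0,0,1,1,0,0,0,0,0,0,0,0,0,0,0,0,0,0,0,0,0,0,2,0,2,0,0,0,0,0,0,0,0,0,0]
Step 22: insert t at [14, 34] -> counters=[0,0,0,1,1,0,0,0,0,0,0,0,0,0,1,0,0,0,0,0,0,0,0,2,0,2,0,0,0,0,0,0,0,0,1,0]
Step 23: delete t at [14, 34] -> counters=[0,0,0,1,1,0,0,0,0,0,0,0,0,0,0,0,0,0,0,0,0,0,0,2,0,2,0,0,0,0,0,0,0,0,0,0]
Step 24: insert x at [23, 25] -> counters=[0,0,0,1,1,0,0,0,0,0,0,0,0,0,0,0,0,0,0,0,0,0,0,3,0,3,0,0,0,0,0,0,0,0,0,0]
Step 25: insert tu at [18, 23] -> counters=[0,0,0,1,1,0,0,0,0,0,0,0,0,0,0,0,0,0,1,0,0,0,0,4,0,3,0,0,0,0,0,0,0,0,0,0]
Step 26: insert d at [23, 26] -> counters=[0,0,0,1,1,0,0,0,0,0,0,0,0,0,0,0,0,0,1,0,0,0,0,5,0,3,1,0,0,0,0,0,0,0,0,0]
Step 27: insert d at [23, 26] -> counters=[0,0,0,1,1,0,0,0,0,0,0,0,0,0,0,0,0,0,1,0,0,0,0,6,0,3,2,0,0,0,0,0,0,0,0,0]
Step 28: insert rmx at [3, 4] -> counters=[0,0,0,2,2,0,0,0,0,0,0,0,0,0,0,0,0,0,1,0,0,0,0,6,0,3,2,0,0,0,0,0,0,0,0,0]
Final counters=[0,0,0,2,2,0,0,0,0,0,0,0,0,0,0,0,0,0,1,0,0,0,0,6,0,3,2,0,0,0,0,0,0,0,0,0] -> counters[25]=3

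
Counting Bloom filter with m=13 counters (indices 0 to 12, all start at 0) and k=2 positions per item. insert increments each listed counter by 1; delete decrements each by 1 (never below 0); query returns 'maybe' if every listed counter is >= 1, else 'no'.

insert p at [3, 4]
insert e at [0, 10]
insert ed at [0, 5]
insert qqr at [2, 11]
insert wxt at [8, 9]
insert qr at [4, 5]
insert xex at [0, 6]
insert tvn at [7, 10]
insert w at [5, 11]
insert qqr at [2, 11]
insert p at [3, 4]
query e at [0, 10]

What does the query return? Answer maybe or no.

Step 1: insert p at [3, 4] -> counters=[0,0,0,1,1,0,0,0,0,0,0,0,0]
Step 2: insert e at [0, 10] -> counters=[1,0,0,1,1,0,0,0,0,0,1,0,0]
Step 3: insert ed at [0, 5] -> counters=[2,0,0,1,1,1,0,0,0,0,1,0,0]
Step 4: insert qqr at [2, 11] -> counters=[2,0,1,1,1,1,0,0,0,0,1,1,0]
Step 5: insert wxt at [8, 9] -> counters=[2,0,1,1,1,1,0,0,1,1,1,1,0]
Step 6: insert qr at [4, 5] -> counters=[2,0,1,1,2,2,0,0,1,1,1,1,0]
Step 7: insert xex at [0, 6] -> counters=[3,0,1,1,2,2,1,0,1,1,1,1,0]
Step 8: insert tvn at [7, 10] -> counters=[3,0,1,1,2,2,1,1,1,1,2,1,0]
Step 9: insert w at [5, 11] -> counters=[3,0,1,1,2,3,1,1,1,1,2,2,0]
Step 10: insert qqr at [2, 11] -> counters=[3,0,2,1,2,3,1,1,1,1,2,3,0]
Step 11: insert p at [3, 4] -> counters=[3,0,2,2,3,3,1,1,1,1,2,3,0]
Query e: check counters[0]=3 counters[10]=2 -> maybe

Answer: maybe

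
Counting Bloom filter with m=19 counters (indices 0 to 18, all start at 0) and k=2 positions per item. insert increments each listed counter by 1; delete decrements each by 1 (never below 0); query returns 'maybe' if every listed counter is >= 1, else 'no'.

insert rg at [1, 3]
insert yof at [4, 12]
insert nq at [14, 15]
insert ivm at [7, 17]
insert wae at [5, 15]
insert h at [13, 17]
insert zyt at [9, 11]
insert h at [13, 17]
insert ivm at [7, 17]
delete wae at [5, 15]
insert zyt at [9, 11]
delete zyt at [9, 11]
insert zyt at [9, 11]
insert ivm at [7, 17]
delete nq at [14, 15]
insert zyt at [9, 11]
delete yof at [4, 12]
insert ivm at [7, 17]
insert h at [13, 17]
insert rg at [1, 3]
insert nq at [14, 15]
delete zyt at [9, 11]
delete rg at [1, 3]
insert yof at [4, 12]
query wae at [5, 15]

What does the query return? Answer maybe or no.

Answer: no

Derivation:
Step 1: insert rg at [1, 3] -> counters=[0,1,0,1,0,0,0,0,0,0,0,0,0,0,0,0,0,0,0]
Step 2: insert yof at [4, 12] -> counters=[0,1,0,1,1,0,0,0,0,0,0,0,1,0,0,0,0,0,0]
Step 3: insert nq at [14, 15] -> counters=[0,1,0,1,1,0,0,0,0,0,0,0,1,0,1,1,0,0,0]
Step 4: insert ivm at [7, 17] -> counters=[0,1,0,1,1,0,0,1,0,0,0,0,1,0,1,1,0,1,0]
Step 5: insert wae at [5, 15] -> counters=[0,1,0,1,1,1,0,1,0,0,0,0,1,0,1,2,0,1,0]
Step 6: insert h at [13, 17] -> counters=[0,1,0,1,1,1,0,1,0,0,0,0,1,1,1,2,0,2,0]
Step 7: insert zyt at [9, 11] -> counters=[0,1,0,1,1,1,0,1,0,1,0,1,1,1,1,2,0,2,0]
Step 8: insert h at [13, 17] -> counters=[0,1,0,1,1,1,0,1,0,1,0,1,1,2,1,2,0,3,0]
Step 9: insert ivm at [7, 17] -> counters=[0,1,0,1,1,1,0,2,0,1,0,1,1,2,1,2,0,4,0]
Step 10: delete wae at [5, 15] -> counters=[0,1,0,1,1,0,0,2,0,1,0,1,1,2,1,1,0,4,0]
Step 11: insert zyt at [9, 11] -> counters=[0,1,0,1,1,0,0,2,0,2,0,2,1,2,1,1,0,4,0]
Step 12: delete zyt at [9, 11] -> counters=[0,1,0,1,1,0,0,2,0,1,0,1,1,2,1,1,0,4,0]
Step 13: insert zyt at [9, 11] -> counters=[0,1,0,1,1,0,0,2,0,2,0,2,1,2,1,1,0,4,0]
Step 14: insert ivm at [7, 17] -> counters=[0,1,0,1,1,0,0,3,0,2,0,2,1,2,1,1,0,5,0]
Step 15: delete nq at [14, 15] -> counters=[0,1,0,1,1,0,0,3,0,2,0,2,1,2,0,0,0,5,0]
Step 16: insert zyt at [9, 11] -> counters=[0,1,0,1,1,0,0,3,0,3,0,3,1,2,0,0,0,5,0]
Step 17: delete yof at [4, 12] -> counters=[0,1,0,1,0,0,0,3,0,3,0,3,0,2,0,0,0,5,0]
Step 18: insert ivm at [7, 17] -> counters=[0,1,0,1,0,0,0,4,0,3,0,3,0,2,0,0,0,6,0]
Step 19: insert h at [13, 17] -> counters=[0,1,0,1,0,0,0,4,0,3,0,3,0,3,0,0,0,7,0]
Step 20: insert rg at [1, 3] -> counters=[0,2,0,2,0,0,0,4,0,3,0,3,0,3,0,0,0,7,0]
Step 21: insert nq at [14, 15] -> counters=[0,2,0,2,0,0,0,4,0,3,0,3,0,3,1,1,0,7,0]
Step 22: delete zyt at [9, 11] -> counters=[0,2,0,2,0,0,0,4,0,2,0,2,0,3,1,1,0,7,0]
Step 23: delete rg at [1, 3] -> counters=[0,1,0,1,0,0,0,4,0,2,0,2,0,3,1,1,0,7,0]
Step 24: insert yof at [4, 12] -> counters=[0,1,0,1,1,0,0,4,0,2,0,2,1,3,1,1,0,7,0]
Query wae: check counters[5]=0 counters[15]=1 -> no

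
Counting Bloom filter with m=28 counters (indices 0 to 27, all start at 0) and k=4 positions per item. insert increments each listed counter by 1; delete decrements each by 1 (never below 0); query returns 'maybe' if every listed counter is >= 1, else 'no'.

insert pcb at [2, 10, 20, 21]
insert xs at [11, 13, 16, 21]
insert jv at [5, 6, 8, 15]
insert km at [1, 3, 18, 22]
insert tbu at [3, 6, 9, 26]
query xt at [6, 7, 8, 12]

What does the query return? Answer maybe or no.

Answer: no

Derivation:
Step 1: insert pcb at [2, 10, 20, 21] -> counters=[0,0,1,0,0,0,0,0,0,0,1,0,0,0,0,0,0,0,0,0,1,1,0,0,0,0,0,0]
Step 2: insert xs at [11, 13, 16, 21] -> counters=[0,0,1,0,0,0,0,0,0,0,1,1,0,1,0,0,1,0,0,0,1,2,0,0,0,0,0,0]
Step 3: insert jv at [5, 6, 8, 15] -> counters=[0,0,1,0,0,1,1,0,1,0,1,1,0,1,0,1,1,0,0,0,1,2,0,0,0,0,0,0]
Step 4: insert km at [1, 3, 18, 22] -> counters=[0,1,1,1,0,1,1,0,1,0,1,1,0,1,0,1,1,0,1,0,1,2,1,0,0,0,0,0]
Step 5: insert tbu at [3, 6, 9, 26] -> counters=[0,1,1,2,0,1,2,0,1,1,1,1,0,1,0,1,1,0,1,0,1,2,1,0,0,0,1,0]
Query xt: check counters[6]=2 counters[7]=0 counters[8]=1 counters[12]=0 -> no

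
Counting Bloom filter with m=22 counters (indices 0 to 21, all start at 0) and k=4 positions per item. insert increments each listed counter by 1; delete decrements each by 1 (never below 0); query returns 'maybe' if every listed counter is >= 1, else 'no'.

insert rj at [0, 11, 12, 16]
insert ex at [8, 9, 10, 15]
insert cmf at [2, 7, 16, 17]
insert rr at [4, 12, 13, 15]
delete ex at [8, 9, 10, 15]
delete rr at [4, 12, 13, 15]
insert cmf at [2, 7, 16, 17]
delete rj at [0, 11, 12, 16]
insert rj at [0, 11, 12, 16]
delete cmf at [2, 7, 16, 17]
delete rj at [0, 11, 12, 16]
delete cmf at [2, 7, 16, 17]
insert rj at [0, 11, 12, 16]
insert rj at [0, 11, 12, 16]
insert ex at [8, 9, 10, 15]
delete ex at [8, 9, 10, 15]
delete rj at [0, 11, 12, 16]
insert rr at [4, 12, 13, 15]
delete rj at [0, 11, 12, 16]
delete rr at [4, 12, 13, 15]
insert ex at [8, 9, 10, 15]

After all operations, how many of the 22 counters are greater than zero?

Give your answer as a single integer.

Answer: 4

Derivation:
Step 1: insert rj at [0, 11, 12, 16] -> counters=[1,0,0,0,0,0,0,0,0,0,0,1,1,0,0,0,1,0,0,0,0,0]
Step 2: insert ex at [8, 9, 10, 15] -> counters=[1,0,0,0,0,0,0,0,1,1,1,1,1,0,0,1,1,0,0,0,0,0]
Step 3: insert cmf at [2, 7, 16, 17] -> counters=[1,0,1,0,0,0,0,1,1,1,1,1,1,0,0,1,2,1,0,0,0,0]
Step 4: insert rr at [4, 12, 13, 15] -> counters=[1,0,1,0,1,0,0,1,1,1,1,1,2,1,0,2,2,1,0,0,0,0]
Step 5: delete ex at [8, 9, 10, 15] -> counters=[1,0,1,0,1,0,0,1,0,0,0,1,2,1,0,1,2,1,0,0,0,0]
Step 6: delete rr at [4, 12, 13, 15] -> counters=[1,0,1,0,0,0,0,1,0,0,0,1,1,0,0,0,2,1,0,0,0,0]
Step 7: insert cmf at [2, 7, 16, 17] -> counters=[1,0,2,0,0,0,0,2,0,0,0,1,1,0,0,0,3,2,0,0,0,0]
Step 8: delete rj at [0, 11, 12, 16] -> counters=[0,0,2,0,0,0,0,2,0,0,0,0,0,0,0,0,2,2,0,0,0,0]
Step 9: insert rj at [0, 11, 12, 16] -> counters=[1,0,2,0,0,0,0,2,0,0,0,1,1,0,0,0,3,2,0,0,0,0]
Step 10: delete cmf at [2, 7, 16, 17] -> counters=[1,0,1,0,0,0,0,1,0,0,0,1,1,0,0,0,2,1,0,0,0,0]
Step 11: delete rj at [0, 11, 12, 16] -> counters=[0,0,1,0,0,0,0,1,0,0,0,0,0,0,0,0,1,1,0,0,0,0]
Step 12: delete cmf at [2, 7, 16, 17] -> counters=[0,0,0,0,0,0,0,0,0,0,0,0,0,0,0,0,0,0,0,0,0,0]
Step 13: insert rj at [0, 11, 12, 16] -> counters=[1,0,0,0,0,0,0,0,0,0,0,1,1,0,0,0,1,0,0,0,0,0]
Step 14: insert rj at [0, 11, 12, 16] -> counters=[2,0,0,0,0,0,0,0,0,0,0,2,2,0,0,0,2,0,0,0,0,0]
Step 15: insert ex at [8, 9, 10, 15] -> counters=[2,0,0,0,0,0,0,0,1,1,1,2,2,0,0,1,2,0,0,0,0,0]
Step 16: delete ex at [8, 9, 10, 15] -> counters=[2,0,0,0,0,0,0,0,0,0,0,2,2,0,0,0,2,0,0,0,0,0]
Step 17: delete rj at [0, 11, 12, 16] -> counters=[1,0,0,0,0,0,0,0,0,0,0,1,1,0,0,0,1,0,0,0,0,0]
Step 18: insert rr at [4, 12, 13, 15] -> counters=[1,0,0,0,1,0,0,0,0,0,0,1,2,1,0,1,1,0,0,0,0,0]
Step 19: delete rj at [0, 11, 12, 16] -> counters=[0,0,0,0,1,0,0,0,0,0,0,0,1,1,0,1,0,0,0,0,0,0]
Step 20: delete rr at [4, 12, 13, 15] -> counters=[0,0,0,0,0,0,0,0,0,0,0,0,0,0,0,0,0,0,0,0,0,0]
Step 21: insert ex at [8, 9, 10, 15] -> counters=[0,0,0,0,0,0,0,0,1,1,1,0,0,0,0,1,0,0,0,0,0,0]
Final counters=[0,0,0,0,0,0,0,0,1,1,1,0,0,0,0,1,0,0,0,0,0,0] -> 4 nonzero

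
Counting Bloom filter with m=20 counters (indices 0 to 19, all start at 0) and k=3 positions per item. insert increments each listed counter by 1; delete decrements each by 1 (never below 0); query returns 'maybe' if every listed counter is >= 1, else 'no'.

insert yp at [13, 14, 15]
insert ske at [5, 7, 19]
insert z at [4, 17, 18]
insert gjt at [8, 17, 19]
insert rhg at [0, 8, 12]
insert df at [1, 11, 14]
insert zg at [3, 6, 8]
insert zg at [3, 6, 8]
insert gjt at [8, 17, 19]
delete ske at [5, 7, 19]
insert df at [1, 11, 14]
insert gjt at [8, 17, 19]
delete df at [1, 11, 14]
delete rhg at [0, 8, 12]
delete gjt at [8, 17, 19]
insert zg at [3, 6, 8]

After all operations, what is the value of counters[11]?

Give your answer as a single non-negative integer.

Answer: 1

Derivation:
Step 1: insert yp at [13, 14, 15] -> counters=[0,0,0,0,0,0,0,0,0,0,0,0,0,1,1,1,0,0,0,0]
Step 2: insert ske at [5, 7, 19] -> counters=[0,0,0,0,0,1,0,1,0,0,0,0,0,1,1,1,0,0,0,1]
Step 3: insert z at [4, 17, 18] -> counters=[0,0,0,0,1,1,0,1,0,0,0,0,0,1,1,1,0,1,1,1]
Step 4: insert gjt at [8, 17, 19] -> counters=[0,0,0,0,1,1,0,1,1,0,0,0,0,1,1,1,0,2,1,2]
Step 5: insert rhg at [0, 8, 12] -> counters=[1,0,0,0,1,1,0,1,2,0,0,0,1,1,1,1,0,2,1,2]
Step 6: insert df at [1, 11, 14] -> counters=[1,1,0,0,1,1,0,1,2,0,0,1,1,1,2,1,0,2,1,2]
Step 7: insert zg at [3, 6, 8] -> counters=[1,1,0,1,1,1,1,1,3,0,0,1,1,1,2,1,0,2,1,2]
Step 8: insert zg at [3, 6, 8] -> counters=[1,1,0,2,1,1,2,1,4,0,0,1,1,1,2,1,0,2,1,2]
Step 9: insert gjt at [8, 17, 19] -> counters=[1,1,0,2,1,1,2,1,5,0,0,1,1,1,2,1,0,3,1,3]
Step 10: delete ske at [5, 7, 19] -> counters=[1,1,0,2,1,0,2,0,5,0,0,1,1,1,2,1,0,3,1,2]
Step 11: insert df at [1, 11, 14] -> counters=[1,2,0,2,1,0,2,0,5,0,0,2,1,1,3,1,0,3,1,2]
Step 12: insert gjt at [8, 17, 19] -> counters=[1,2,0,2,1,0,2,0,6,0,0,2,1,1,3,1,0,4,1,3]
Step 13: delete df at [1, 11, 14] -> counters=[1,1,0,2,1,0,2,0,6,0,0,1,1,1,2,1,0,4,1,3]
Step 14: delete rhg at [0, 8, 12] -> counters=[0,1,0,2,1,0,2,0,5,0,0,1,0,1,2,1,0,4,1,3]
Step 15: delete gjt at [8, 17, 19] -> counters=[0,1,0,2,1,0,2,0,4,0,0,1,0,1,2,1,0,3,1,2]
Step 16: insert zg at [3, 6, 8] -> counters=[0,1,0,3,1,0,3,0,5,0,0,1,0,1,2,1,0,3,1,2]
Final counters=[0,1,0,3,1,0,3,0,5,0,0,1,0,1,2,1,0,3,1,2] -> counters[11]=1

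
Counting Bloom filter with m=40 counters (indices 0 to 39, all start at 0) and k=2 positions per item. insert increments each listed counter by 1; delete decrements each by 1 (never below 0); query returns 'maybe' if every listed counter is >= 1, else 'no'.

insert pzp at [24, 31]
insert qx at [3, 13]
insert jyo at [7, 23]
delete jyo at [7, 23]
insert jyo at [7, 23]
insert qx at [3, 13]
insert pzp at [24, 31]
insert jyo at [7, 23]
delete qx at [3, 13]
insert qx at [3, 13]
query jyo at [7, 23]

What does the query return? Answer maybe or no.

Answer: maybe

Derivation:
Step 1: insert pzp at [24, 31] -> counters=[0,0,0,0,0,0,0,0,0,0,0,0,0,0,0,0,0,0,0,0,0,0,0,0,1,0,0,0,0,0,0,1,0,0,0,0,0,0,0,0]
Step 2: insert qx at [3, 13] -> counters=[0,0,0,1,0,0,0,0,0,0,0,0,0,1,0,0,0,0,0,0,0,0,0,0,1,0,0,0,0,0,0,1,0,0,0,0,0,0,0,0]
Step 3: insert jyo at [7, 23] -> counters=[0,0,0,1,0,0,0,1,0,0,0,0,0,1,0,0,0,0,0,0,0,0,0,1,1,0,0,0,0,0,0,1,0,0,0,0,0,0,0,0]
Step 4: delete jyo at [7, 23] -> counters=[0,0,0,1,0,0,0,0,0,0,0,0,0,1,0,0,0,0,0,0,0,0,0,0,1,0,0,0,0,0,0,1,0,0,0,0,0,0,0,0]
Step 5: insert jyo at [7, 23] -> counters=[0,0,0,1,0,0,0,1,0,0,0,0,0,1,0,0,0,0,0,0,0,0,0,1,1,0,0,0,0,0,0,1,0,0,0,0,0,0,0,0]
Step 6: insert qx at [3, 13] -> counters=[0,0,0,2,0,0,0,1,0,0,0,0,0,2,0,0,0,0,0,0,0,0,0,1,1,0,0,0,0,0,0,1,0,0,0,0,0,0,0,0]
Step 7: insert pzp at [24, 31] -> counters=[0,0,0,2,0,0,0,1,0,0,0,0,0,2,0,0,0,0,0,0,0,0,0,1,2,0,0,0,0,0,0,2,0,0,0,0,0,0,0,0]
Step 8: insert jyo at [7, 23] -> counters=[0,0,0,2,0,0,0,2,0,0,0,0,0,2,0,0,0,0,0,0,0,0,0,2,2,0,0,0,0,0,0,2,0,0,0,0,0,0,0,0]
Step 9: delete qx at [3, 13] -> counters=[0,0,0,1,0,0,0,2,0,0,0,0,0,1,0,0,0,0,0,0,0,0,0,2,2,0,0,0,0,0,0,2,0,0,0,0,0,0,0,0]
Step 10: insert qx at [3, 13] -> counters=[0,0,0,2,0,0,0,2,0,0,0,0,0,2,0,0,0,0,0,0,0,0,0,2,2,0,0,0,0,0,0,2,0,0,0,0,0,0,0,0]
Query jyo: check counters[7]=2 counters[23]=2 -> maybe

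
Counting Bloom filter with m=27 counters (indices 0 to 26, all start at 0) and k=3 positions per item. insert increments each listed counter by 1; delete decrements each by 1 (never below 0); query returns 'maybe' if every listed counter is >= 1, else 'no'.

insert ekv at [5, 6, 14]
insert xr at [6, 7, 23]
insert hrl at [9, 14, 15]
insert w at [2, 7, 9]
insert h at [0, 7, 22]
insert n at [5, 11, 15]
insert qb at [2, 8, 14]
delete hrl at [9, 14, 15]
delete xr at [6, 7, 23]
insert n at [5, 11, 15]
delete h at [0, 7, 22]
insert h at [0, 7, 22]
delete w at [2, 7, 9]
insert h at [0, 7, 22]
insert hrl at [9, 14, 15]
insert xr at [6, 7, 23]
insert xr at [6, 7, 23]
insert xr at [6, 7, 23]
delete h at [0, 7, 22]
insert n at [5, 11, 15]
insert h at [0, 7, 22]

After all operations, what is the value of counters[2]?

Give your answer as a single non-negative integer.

Answer: 1

Derivation:
Step 1: insert ekv at [5, 6, 14] -> counters=[0,0,0,0,0,1,1,0,0,0,0,0,0,0,1,0,0,0,0,0,0,0,0,0,0,0,0]
Step 2: insert xr at [6, 7, 23] -> counters=[0,0,0,0,0,1,2,1,0,0,0,0,0,0,1,0,0,0,0,0,0,0,0,1,0,0,0]
Step 3: insert hrl at [9, 14, 15] -> counters=[0,0,0,0,0,1,2,1,0,1,0,0,0,0,2,1,0,0,0,0,0,0,0,1,0,0,0]
Step 4: insert w at [2, 7, 9] -> counters=[0,0,1,0,0,1,2,2,0,2,0,0,0,0,2,1,0,0,0,0,0,0,0,1,0,0,0]
Step 5: insert h at [0, 7, 22] -> counters=[1,0,1,0,0,1,2,3,0,2,0,0,0,0,2,1,0,0,0,0,0,0,1,1,0,0,0]
Step 6: insert n at [5, 11, 15] -> counters=[1,0,1,0,0,2,2,3,0,2,0,1,0,0,2,2,0,0,0,0,0,0,1,1,0,0,0]
Step 7: insert qb at [2, 8, 14] -> counters=[1,0,2,0,0,2,2,3,1,2,0,1,0,0,3,2,0,0,0,0,0,0,1,1,0,0,0]
Step 8: delete hrl at [9, 14, 15] -> counters=[1,0,2,0,0,2,2,3,1,1,0,1,0,0,2,1,0,0,0,0,0,0,1,1,0,0,0]
Step 9: delete xr at [6, 7, 23] -> counters=[1,0,2,0,0,2,1,2,1,1,0,1,0,0,2,1,0,0,0,0,0,0,1,0,0,0,0]
Step 10: insert n at [5, 11, 15] -> counters=[1,0,2,0,0,3,1,2,1,1,0,2,0,0,2,2,0,0,0,0,0,0,1,0,0,0,0]
Step 11: delete h at [0, 7, 22] -> counters=[0,0,2,0,0,3,1,1,1,1,0,2,0,0,2,2,0,0,0,0,0,0,0,0,0,0,0]
Step 12: insert h at [0, 7, 22] -> counters=[1,0,2,0,0,3,1,2,1,1,0,2,0,0,2,2,0,0,0,0,0,0,1,0,0,0,0]
Step 13: delete w at [2, 7, 9] -> counters=[1,0,1,0,0,3,1,1,1,0,0,2,0,0,2,2,0,0,0,0,0,0,1,0,0,0,0]
Step 14: insert h at [0, 7, 22] -> counters=[2,0,1,0,0,3,1,2,1,0,0,2,0,0,2,2,0,0,0,0,0,0,2,0,0,0,0]
Step 15: insert hrl at [9, 14, 15] -> counters=[2,0,1,0,0,3,1,2,1,1,0,2,0,0,3,3,0,0,0,0,0,0,2,0,0,0,0]
Step 16: insert xr at [6, 7, 23] -> counters=[2,0,1,0,0,3,2,3,1,1,0,2,0,0,3,3,0,0,0,0,0,0,2,1,0,0,0]
Step 17: insert xr at [6, 7, 23] -> counters=[2,0,1,0,0,3,3,4,1,1,0,2,0,0,3,3,0,0,0,0,0,0,2,2,0,0,0]
Step 18: insert xr at [6, 7, 23] -> counters=[2,0,1,0,0,3,4,5,1,1,0,2,0,0,3,3,0,0,0,0,0,0,2,3,0,0,0]
Step 19: delete h at [0, 7, 22] -> counters=[1,0,1,0,0,3,4,4,1,1,0,2,0,0,3,3,0,0,0,0,0,0,1,3,0,0,0]
Step 20: insert n at [5, 11, 15] -> counters=[1,0,1,0,0,4,4,4,1,1,0,3,0,0,3,4,0,0,0,0,0,0,1,3,0,0,0]
Step 21: insert h at [0, 7, 22] -> counters=[2,0,1,0,0,4,4,5,1,1,0,3,0,0,3,4,0,0,0,0,0,0,2,3,0,0,0]
Final counters=[2,0,1,0,0,4,4,5,1,1,0,3,0,0,3,4,0,0,0,0,0,0,2,3,0,0,0] -> counters[2]=1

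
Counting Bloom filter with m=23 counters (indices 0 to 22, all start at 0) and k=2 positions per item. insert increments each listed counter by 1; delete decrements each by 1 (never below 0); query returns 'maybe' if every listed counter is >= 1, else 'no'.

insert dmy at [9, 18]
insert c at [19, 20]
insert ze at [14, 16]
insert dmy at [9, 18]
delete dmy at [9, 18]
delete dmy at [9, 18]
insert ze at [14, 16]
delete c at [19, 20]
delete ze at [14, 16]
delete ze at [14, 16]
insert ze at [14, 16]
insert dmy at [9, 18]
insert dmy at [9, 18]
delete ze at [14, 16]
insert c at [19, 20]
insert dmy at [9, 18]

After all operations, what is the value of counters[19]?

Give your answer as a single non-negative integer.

Answer: 1

Derivation:
Step 1: insert dmy at [9, 18] -> counters=[0,0,0,0,0,0,0,0,0,1,0,0,0,0,0,0,0,0,1,0,0,0,0]
Step 2: insert c at [19, 20] -> counters=[0,0,0,0,0,0,0,0,0,1,0,0,0,0,0,0,0,0,1,1,1,0,0]
Step 3: insert ze at [14, 16] -> counters=[0,0,0,0,0,0,0,0,0,1,0,0,0,0,1,0,1,0,1,1,1,0,0]
Step 4: insert dmy at [9, 18] -> counters=[0,0,0,0,0,0,0,0,0,2,0,0,0,0,1,0,1,0,2,1,1,0,0]
Step 5: delete dmy at [9, 18] -> counters=[0,0,0,0,0,0,0,0,0,1,0,0,0,0,1,0,1,0,1,1,1,0,0]
Step 6: delete dmy at [9, 18] -> counters=[0,0,0,0,0,0,0,0,0,0,0,0,0,0,1,0,1,0,0,1,1,0,0]
Step 7: insert ze at [14, 16] -> counters=[0,0,0,0,0,0,0,0,0,0,0,0,0,0,2,0,2,0,0,1,1,0,0]
Step 8: delete c at [19, 20] -> counters=[0,0,0,0,0,0,0,0,0,0,0,0,0,0,2,0,2,0,0,0,0,0,0]
Step 9: delete ze at [14, 16] -> counters=[0,0,0,0,0,0,0,0,0,0,0,0,0,0,1,0,1,0,0,0,0,0,0]
Step 10: delete ze at [14, 16] -> counters=[0,0,0,0,0,0,0,0,0,0,0,0,0,0,0,0,0,0,0,0,0,0,0]
Step 11: insert ze at [14, 16] -> counters=[0,0,0,0,0,0,0,0,0,0,0,0,0,0,1,0,1,0,0,0,0,0,0]
Step 12: insert dmy at [9, 18] -> counters=[0,0,0,0,0,0,0,0,0,1,0,0,0,0,1,0,1,0,1,0,0,0,0]
Step 13: insert dmy at [9, 18] -> counters=[0,0,0,0,0,0,0,0,0,2,0,0,0,0,1,0,1,0,2,0,0,0,0]
Step 14: delete ze at [14, 16] -> counters=[0,0,0,0,0,0,0,0,0,2,0,0,0,0,0,0,0,0,2,0,0,0,0]
Step 15: insert c at [19, 20] -> counters=[0,0,0,0,0,0,0,0,0,2,0,0,0,0,0,0,0,0,2,1,1,0,0]
Step 16: insert dmy at [9, 18] -> counters=[0,0,0,0,0,0,0,0,0,3,0,0,0,0,0,0,0,0,3,1,1,0,0]
Final counters=[0,0,0,0,0,0,0,0,0,3,0,0,0,0,0,0,0,0,3,1,1,0,0] -> counters[19]=1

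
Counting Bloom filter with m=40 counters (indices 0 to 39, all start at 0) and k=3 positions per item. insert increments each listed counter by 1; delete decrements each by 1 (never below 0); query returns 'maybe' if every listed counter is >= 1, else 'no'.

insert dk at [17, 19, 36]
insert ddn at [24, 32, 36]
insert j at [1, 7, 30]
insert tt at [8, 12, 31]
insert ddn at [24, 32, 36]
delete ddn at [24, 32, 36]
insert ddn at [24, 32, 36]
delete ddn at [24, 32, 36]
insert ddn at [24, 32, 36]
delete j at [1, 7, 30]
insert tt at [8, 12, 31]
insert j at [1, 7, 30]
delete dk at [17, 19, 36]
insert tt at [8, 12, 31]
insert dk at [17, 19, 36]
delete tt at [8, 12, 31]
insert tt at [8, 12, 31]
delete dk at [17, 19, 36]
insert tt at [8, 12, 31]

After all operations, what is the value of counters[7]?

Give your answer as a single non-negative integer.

Step 1: insert dk at [17, 19, 36] -> counters=[0,0,0,0,0,0,0,0,0,0,0,0,0,0,0,0,0,1,0,1,0,0,0,0,0,0,0,0,0,0,0,0,0,0,0,0,1,0,0,0]
Step 2: insert ddn at [24, 32, 36] -> counters=[0,0,0,0,0,0,0,0,0,0,0,0,0,0,0,0,0,1,0,1,0,0,0,0,1,0,0,0,0,0,0,0,1,0,0,0,2,0,0,0]
Step 3: insert j at [1, 7, 30] -> counters=[0,1,0,0,0,0,0,1,0,0,0,0,0,0,0,0,0,1,0,1,0,0,0,0,1,0,0,0,0,0,1,0,1,0,0,0,2,0,0,0]
Step 4: insert tt at [8, 12, 31] -> counters=[0,1,0,0,0,0,0,1,1,0,0,0,1,0,0,0,0,1,0,1,0,0,0,0,1,0,0,0,0,0,1,1,1,0,0,0,2,0,0,0]
Step 5: insert ddn at [24, 32, 36] -> counters=[0,1,0,0,0,0,0,1,1,0,0,0,1,0,0,0,0,1,0,1,0,0,0,0,2,0,0,0,0,0,1,1,2,0,0,0,3,0,0,0]
Step 6: delete ddn at [24, 32, 36] -> counters=[0,1,0,0,0,0,0,1,1,0,0,0,1,0,0,0,0,1,0,1,0,0,0,0,1,0,0,0,0,0,1,1,1,0,0,0,2,0,0,0]
Step 7: insert ddn at [24, 32, 36] -> counters=[0,1,0,0,0,0,0,1,1,0,0,0,1,0,0,0,0,1,0,1,0,0,0,0,2,0,0,0,0,0,1,1,2,0,0,0,3,0,0,0]
Step 8: delete ddn at [24, 32, 36] -> counters=[0,1,0,0,0,0,0,1,1,0,0,0,1,0,0,0,0,1,0,1,0,0,0,0,1,0,0,0,0,0,1,1,1,0,0,0,2,0,0,0]
Step 9: insert ddn at [24, 32, 36] -> counters=[0,1,0,0,0,0,0,1,1,0,0,0,1,0,0,0,0,1,0,1,0,0,0,0,2,0,0,0,0,0,1,1,2,0,0,0,3,0,0,0]
Step 10: delete j at [1, 7, 30] -> counters=[0,0,0,0,0,0,0,0,1,0,0,0,1,0,0,0,0,1,0,1,0,0,0,0,2,0,0,0,0,0,0,1,2,0,0,0,3,0,0,0]
Step 11: insert tt at [8, 12, 31] -> counters=[0,0,0,0,0,0,0,0,2,0,0,0,2,0,0,0,0,1,0,1,0,0,0,0,2,0,0,0,0,0,0,2,2,0,0,0,3,0,0,0]
Step 12: insert j at [1, 7, 30] -> counters=[0,1,0,0,0,0,0,1,2,0,0,0,2,0,0,0,0,1,0,1,0,0,0,0,2,0,0,0,0,0,1,2,2,0,0,0,3,0,0,0]
Step 13: delete dk at [17, 19, 36] -> counters=[0,1,0,0,0,0,0,1,2,0,0,0,2,0,0,0,0,0,0,0,0,0,0,0,2,0,0,0,0,0,1,2,2,0,0,0,2,0,0,0]
Step 14: insert tt at [8, 12, 31] -> counters=[0,1,0,0,0,0,0,1,3,0,0,0,3,0,0,0,0,0,0,0,0,0,0,0,2,0,0,0,0,0,1,3,2,0,0,0,2,0,0,0]
Step 15: insert dk at [17, 19, 36] -> counters=[0,1,0,0,0,0,0,1,3,0,0,0,3,0,0,0,0,1,0,1,0,0,0,0,2,0,0,0,0,0,1,3,2,0,0,0,3,0,0,0]
Step 16: delete tt at [8, 12, 31] -> counters=[0,1,0,0,0,0,0,1,2,0,0,0,2,0,0,0,0,1,0,1,0,0,0,0,2,0,0,0,0,0,1,2,2,0,0,0,3,0,0,0]
Step 17: insert tt at [8, 12, 31] -> counters=[0,1,0,0,0,0,0,1,3,0,0,0,3,0,0,0,0,1,0,1,0,0,0,0,2,0,0,0,0,0,1,3,2,0,0,0,3,0,0,0]
Step 18: delete dk at [17, 19, 36] -> counters=[0,1,0,0,0,0,0,1,3,0,0,0,3,0,0,0,0,0,0,0,0,0,0,0,2,0,0,0,0,0,1,3,2,0,0,0,2,0,0,0]
Step 19: insert tt at [8, 12, 31] -> counters=[0,1,0,0,0,0,0,1,4,0,0,0,4,0,0,0,0,0,0,0,0,0,0,0,2,0,0,0,0,0,1,4,2,0,0,0,2,0,0,0]
Final counters=[0,1,0,0,0,0,0,1,4,0,0,0,4,0,0,0,0,0,0,0,0,0,0,0,2,0,0,0,0,0,1,4,2,0,0,0,2,0,0,0] -> counters[7]=1

Answer: 1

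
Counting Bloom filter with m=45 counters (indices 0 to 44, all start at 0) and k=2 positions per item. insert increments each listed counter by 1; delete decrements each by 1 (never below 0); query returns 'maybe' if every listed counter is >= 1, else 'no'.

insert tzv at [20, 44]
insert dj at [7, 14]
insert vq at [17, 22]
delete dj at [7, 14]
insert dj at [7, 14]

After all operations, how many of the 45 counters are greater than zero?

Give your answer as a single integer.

Step 1: insert tzv at [20, 44] -> counters=[0,0,0,0,0,0,0,0,0,0,0,0,0,0,0,0,0,0,0,0,1,0,0,0,0,0,0,0,0,0,0,0,0,0,0,0,0,0,0,0,0,0,0,0,1]
Step 2: insert dj at [7, 14] -> counters=[0,0,0,0,0,0,0,1,0,0,0,0,0,0,1,0,0,0,0,0,1,0,0,0,0,0,0,0,0,0,0,0,0,0,0,0,0,0,0,0,0,0,0,0,1]
Step 3: insert vq at [17, 22] -> counters=[0,0,0,0,0,0,0,1,0,0,0,0,0,0,1,0,0,1,0,0,1,0,1,0,0,0,0,0,0,0,0,0,0,0,0,0,0,0,0,0,0,0,0,0,1]
Step 4: delete dj at [7, 14] -> counters=[0,0,0,0,0,0,0,0,0,0,0,0,0,0,0,0,0,1,0,0,1,0,1,0,0,0,0,0,0,0,0,0,0,0,0,0,0,0,0,0,0,0,0,0,1]
Step 5: insert dj at [7, 14] -> counters=[0,0,0,0,0,0,0,1,0,0,0,0,0,0,1,0,0,1,0,0,1,0,1,0,0,0,0,0,0,0,0,0,0,0,0,0,0,0,0,0,0,0,0,0,1]
Final counters=[0,0,0,0,0,0,0,1,0,0,0,0,0,0,1,0,0,1,0,0,1,0,1,0,0,0,0,0,0,0,0,0,0,0,0,0,0,0,0,0,0,0,0,0,1] -> 6 nonzero

Answer: 6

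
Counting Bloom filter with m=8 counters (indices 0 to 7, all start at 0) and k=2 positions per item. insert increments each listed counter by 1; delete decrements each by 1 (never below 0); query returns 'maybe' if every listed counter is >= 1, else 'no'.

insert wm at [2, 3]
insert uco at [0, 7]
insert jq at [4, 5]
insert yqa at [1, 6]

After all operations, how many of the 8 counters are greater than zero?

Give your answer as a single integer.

Answer: 8

Derivation:
Step 1: insert wm at [2, 3] -> counters=[0,0,1,1,0,0,0,0]
Step 2: insert uco at [0, 7] -> counters=[1,0,1,1,0,0,0,1]
Step 3: insert jq at [4, 5] -> counters=[1,0,1,1,1,1,0,1]
Step 4: insert yqa at [1, 6] -> counters=[1,1,1,1,1,1,1,1]
Final counters=[1,1,1,1,1,1,1,1] -> 8 nonzero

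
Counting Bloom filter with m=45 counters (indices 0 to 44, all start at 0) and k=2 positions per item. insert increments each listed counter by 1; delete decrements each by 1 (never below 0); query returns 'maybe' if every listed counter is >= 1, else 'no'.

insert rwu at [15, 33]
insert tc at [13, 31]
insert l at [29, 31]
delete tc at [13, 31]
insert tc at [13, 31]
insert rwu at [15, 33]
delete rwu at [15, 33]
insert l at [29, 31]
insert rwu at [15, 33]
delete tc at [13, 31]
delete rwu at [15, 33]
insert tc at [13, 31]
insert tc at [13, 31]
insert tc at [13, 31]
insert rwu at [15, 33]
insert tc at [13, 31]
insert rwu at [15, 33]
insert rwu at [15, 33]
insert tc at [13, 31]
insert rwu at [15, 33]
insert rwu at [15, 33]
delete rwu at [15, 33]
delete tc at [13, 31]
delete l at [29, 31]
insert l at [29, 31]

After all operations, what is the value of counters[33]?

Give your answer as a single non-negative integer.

Answer: 5

Derivation:
Step 1: insert rwu at [15, 33] -> counters=[0,0,0,0,0,0,0,0,0,0,0,0,0,0,0,1,0,0,0,0,0,0,0,0,0,0,0,0,0,0,0,0,0,1,0,0,0,0,0,0,0,0,0,0,0]
Step 2: insert tc at [13, 31] -> counters=[0,0,0,0,0,0,0,0,0,0,0,0,0,1,0,1,0,0,0,0,0,0,0,0,0,0,0,0,0,0,0,1,0,1,0,0,0,0,0,0,0,0,0,0,0]
Step 3: insert l at [29, 31] -> counters=[0,0,0,0,0,0,0,0,0,0,0,0,0,1,0,1,0,0,0,0,0,0,0,0,0,0,0,0,0,1,0,2,0,1,0,0,0,0,0,0,0,0,0,0,0]
Step 4: delete tc at [13, 31] -> counters=[0,0,0,0,0,0,0,0,0,0,0,0,0,0,0,1,0,0,0,0,0,0,0,0,0,0,0,0,0,1,0,1,0,1,0,0,0,0,0,0,0,0,0,0,0]
Step 5: insert tc at [13, 31] -> counters=[0,0,0,0,0,0,0,0,0,0,0,0,0,1,0,1,0,0,0,0,0,0,0,0,0,0,0,0,0,1,0,2,0,1,0,0,0,0,0,0,0,0,0,0,0]
Step 6: insert rwu at [15, 33] -> counters=[0,0,0,0,0,0,0,0,0,0,0,0,0,1,0,2,0,0,0,0,0,0,0,0,0,0,0,0,0,1,0,2,0,2,0,0,0,0,0,0,0,0,0,0,0]
Step 7: delete rwu at [15, 33] -> counters=[0,0,0,0,0,0,0,0,0,0,0,0,0,1,0,1,0,0,0,0,0,0,0,0,0,0,0,0,0,1,0,2,0,1,0,0,0,0,0,0,0,0,0,0,0]
Step 8: insert l at [29, 31] -> counters=[0,0,0,0,0,0,0,0,0,0,0,0,0,1,0,1,0,0,0,0,0,0,0,0,0,0,0,0,0,2,0,3,0,1,0,0,0,0,0,0,0,0,0,0,0]
Step 9: insert rwu at [15, 33] -> counters=[0,0,0,0,0,0,0,0,0,0,0,0,0,1,0,2,0,0,0,0,0,0,0,0,0,0,0,0,0,2,0,3,0,2,0,0,0,0,0,0,0,0,0,0,0]
Step 10: delete tc at [13, 31] -> counters=[0,0,0,0,0,0,0,0,0,0,0,0,0,0,0,2,0,0,0,0,0,0,0,0,0,0,0,0,0,2,0,2,0,2,0,0,0,0,0,0,0,0,0,0,0]
Step 11: delete rwu at [15, 33] -> counters=[0,0,0,0,0,0,0,0,0,0,0,0,0,0,0,1,0,0,0,0,0,0,0,0,0,0,0,0,0,2,0,2,0,1,0,0,0,0,0,0,0,0,0,0,0]
Step 12: insert tc at [13, 31] -> counters=[0,0,0,0,0,0,0,0,0,0,0,0,0,1,0,1,0,0,0,0,0,0,0,0,0,0,0,0,0,2,0,3,0,1,0,0,0,0,0,0,0,0,0,0,0]
Step 13: insert tc at [13, 31] -> counters=[0,0,0,0,0,0,0,0,0,0,0,0,0,2,0,1,0,0,0,0,0,0,0,0,0,0,0,0,0,2,0,4,0,1,0,0,0,0,0,0,0,0,0,0,0]
Step 14: insert tc at [13, 31] -> counters=[0,0,0,0,0,0,0,0,0,0,0,0,0,3,0,1,0,0,0,0,0,0,0,0,0,0,0,0,0,2,0,5,0,1,0,0,0,0,0,0,0,0,0,0,0]
Step 15: insert rwu at [15, 33] -> counters=[0,0,0,0,0,0,0,0,0,0,0,0,0,3,0,2,0,0,0,0,0,0,0,0,0,0,0,0,0,2,0,5,0,2,0,0,0,0,0,0,0,0,0,0,0]
Step 16: insert tc at [13, 31] -> counters=[0,0,0,0,0,0,0,0,0,0,0,0,0,4,0,2,0,0,0,0,0,0,0,0,0,0,0,0,0,2,0,6,0,2,0,0,0,0,0,0,0,0,0,0,0]
Step 17: insert rwu at [15, 33] -> counters=[0,0,0,0,0,0,0,0,0,0,0,0,0,4,0,3,0,0,0,0,0,0,0,0,0,0,0,0,0,2,0,6,0,3,0,0,0,0,0,0,0,0,0,0,0]
Step 18: insert rwu at [15, 33] -> counters=[0,0,0,0,0,0,0,0,0,0,0,0,0,4,0,4,0,0,0,0,0,0,0,0,0,0,0,0,0,2,0,6,0,4,0,0,0,0,0,0,0,0,0,0,0]
Step 19: insert tc at [13, 31] -> counters=[0,0,0,0,0,0,0,0,0,0,0,0,0,5,0,4,0,0,0,0,0,0,0,0,0,0,0,0,0,2,0,7,0,4,0,0,0,0,0,0,0,0,0,0,0]
Step 20: insert rwu at [15, 33] -> counters=[0,0,0,0,0,0,0,0,0,0,0,0,0,5,0,5,0,0,0,0,0,0,0,0,0,0,0,0,0,2,0,7,0,5,0,0,0,0,0,0,0,0,0,0,0]
Step 21: insert rwu at [15, 33] -> counters=[0,0,0,0,0,0,0,0,0,0,0,0,0,5,0,6,0,0,0,0,0,0,0,0,0,0,0,0,0,2,0,7,0,6,0,0,0,0,0,0,0,0,0,0,0]
Step 22: delete rwu at [15, 33] -> counters=[0,0,0,0,0,0,0,0,0,0,0,0,0,5,0,5,0,0,0,0,0,0,0,0,0,0,0,0,0,2,0,7,0,5,0,0,0,0,0,0,0,0,0,0,0]
Step 23: delete tc at [13, 31] -> counters=[0,0,0,0,0,0,0,0,0,0,0,0,0,4,0,5,0,0,0,0,0,0,0,0,0,0,0,0,0,2,0,6,0,5,0,0,0,0,0,0,0,0,0,0,0]
Step 24: delete l at [29, 31] -> counters=[0,0,0,0,0,0,0,0,0,0,0,0,0,4,0,5,0,0,0,0,0,0,0,0,0,0,0,0,0,1,0,5,0,5,0,0,0,0,0,0,0,0,0,0,0]
Step 25: insert l at [29, 31] -> counters=[0,0,0,0,0,0,0,0,0,0,0,0,0,4,0,5,0,0,0,0,0,0,0,0,0,0,0,0,0,2,0,6,0,5,0,0,0,0,0,0,0,0,0,0,0]
Final counters=[0,0,0,0,0,0,0,0,0,0,0,0,0,4,0,5,0,0,0,0,0,0,0,0,0,0,0,0,0,2,0,6,0,5,0,0,0,0,0,0,0,0,0,0,0] -> counters[33]=5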